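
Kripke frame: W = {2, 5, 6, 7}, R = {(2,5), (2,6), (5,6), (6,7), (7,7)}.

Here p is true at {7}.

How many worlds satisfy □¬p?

2

2: successors {5, 6}; ¬p there: 5:T, 6:T. ✓
5: successors {6}; ¬p there: 6:T. ✓
6: successors {7}; ¬p there: 7:F. ✗
7: successors {7}; ¬p there: 7:F. ✗
Satisfying worlds: {2, 5}.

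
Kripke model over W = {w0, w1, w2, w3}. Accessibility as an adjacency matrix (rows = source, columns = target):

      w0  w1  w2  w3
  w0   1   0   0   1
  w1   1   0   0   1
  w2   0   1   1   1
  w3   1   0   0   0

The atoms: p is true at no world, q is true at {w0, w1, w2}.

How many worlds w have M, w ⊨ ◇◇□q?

4

w0: successors {w0, w3}; ◇□q there: w0:T, w3:F. ✓
w1: successors {w0, w3}; ◇□q there: w0:T, w3:F. ✓
w2: successors {w1, w2, w3}; ◇□q there: w1:T, w2:T, w3:F. ✓
w3: successors {w0}; ◇□q there: w0:T. ✓
Satisfying worlds: {w0, w1, w2, w3}.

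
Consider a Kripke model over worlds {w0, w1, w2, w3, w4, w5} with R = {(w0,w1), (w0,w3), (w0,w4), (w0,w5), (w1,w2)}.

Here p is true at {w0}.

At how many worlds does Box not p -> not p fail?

1

w0: Box not p is T, not p is F. ✗
w1: Box not p is T, not p is T. ✓
w2: Box not p is T, not p is T. ✓
w3: Box not p is T, not p is T. ✓
w4: Box not p is T, not p is T. ✓
w5: Box not p is T, not p is T. ✓
Satisfying worlds: {w1, w2, w3, w4, w5}.
So Box not p -> not p fails at the other 1 world.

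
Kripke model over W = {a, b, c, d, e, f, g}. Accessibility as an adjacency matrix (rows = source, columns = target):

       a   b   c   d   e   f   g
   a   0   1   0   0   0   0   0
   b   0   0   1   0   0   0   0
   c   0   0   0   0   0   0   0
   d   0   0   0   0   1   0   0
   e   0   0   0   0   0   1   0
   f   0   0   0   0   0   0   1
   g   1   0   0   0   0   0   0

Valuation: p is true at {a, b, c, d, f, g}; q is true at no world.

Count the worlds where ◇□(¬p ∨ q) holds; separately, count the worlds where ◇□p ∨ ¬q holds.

For ◇□(¬p ∨ q):
a: successors {b}; □(¬p ∨ q) there: b:F. ✗
b: successors {c}; □(¬p ∨ q) there: c:T. ✓
c: no successors, so ◇□(¬p ∨ q) fails. ✗
d: successors {e}; □(¬p ∨ q) there: e:F. ✗
e: successors {f}; □(¬p ∨ q) there: f:F. ✗
f: successors {g}; □(¬p ∨ q) there: g:F. ✗
g: successors {a}; □(¬p ∨ q) there: a:F. ✗
— 1 world.
For ◇□p ∨ ¬q:
a: ◇□p is T, ¬q is T. ✓
b: ◇□p is T, ¬q is T. ✓
c: ◇□p is F, ¬q is T. ✓
d: ◇□p is T, ¬q is T. ✓
e: ◇□p is T, ¬q is T. ✓
f: ◇□p is T, ¬q is T. ✓
g: ◇□p is T, ¬q is T. ✓
— 7 worlds.

1 and 7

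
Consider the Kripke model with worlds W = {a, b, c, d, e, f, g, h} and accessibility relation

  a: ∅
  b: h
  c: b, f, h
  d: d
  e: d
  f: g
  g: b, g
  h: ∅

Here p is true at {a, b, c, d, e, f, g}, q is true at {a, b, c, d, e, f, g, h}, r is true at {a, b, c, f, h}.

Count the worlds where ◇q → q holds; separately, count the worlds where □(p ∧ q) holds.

8 and 6

For ◇q → q:
a: ◇q is F, q is T. ✓
b: ◇q is T, q is T. ✓
c: ◇q is T, q is T. ✓
d: ◇q is T, q is T. ✓
e: ◇q is T, q is T. ✓
f: ◇q is T, q is T. ✓
g: ◇q is T, q is T. ✓
h: ◇q is F, q is T. ✓
— 8 worlds.
For □(p ∧ q):
a: no successors, so □(p ∧ q) holds vacuously. ✓
b: successors {h}; p ∧ q there: h:F. ✗
c: successors {b, f, h}; p ∧ q there: b:T, f:T, h:F. ✗
d: successors {d}; p ∧ q there: d:T. ✓
e: successors {d}; p ∧ q there: d:T. ✓
f: successors {g}; p ∧ q there: g:T. ✓
g: successors {b, g}; p ∧ q there: b:T, g:T. ✓
h: no successors, so □(p ∧ q) holds vacuously. ✓
— 6 worlds.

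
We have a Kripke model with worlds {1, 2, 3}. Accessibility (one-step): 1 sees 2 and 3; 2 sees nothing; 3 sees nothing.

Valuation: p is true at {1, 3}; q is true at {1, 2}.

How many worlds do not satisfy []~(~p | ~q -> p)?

1: successors {2, 3}; ~(~p | ~q -> p) there: 2:T, 3:F. ✗
2: no successors, so []~(~p | ~q -> p) holds vacuously. ✓
3: no successors, so []~(~p | ~q -> p) holds vacuously. ✓
Satisfying worlds: {2, 3}.
So []~(~p | ~q -> p) fails at the other 1 world.

1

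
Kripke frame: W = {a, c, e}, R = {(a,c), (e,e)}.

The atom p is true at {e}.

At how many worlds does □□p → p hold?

a: □□p is T, p is F. ✗
c: □□p is T, p is F. ✗
e: □□p is T, p is T. ✓
Satisfying worlds: {e}.

1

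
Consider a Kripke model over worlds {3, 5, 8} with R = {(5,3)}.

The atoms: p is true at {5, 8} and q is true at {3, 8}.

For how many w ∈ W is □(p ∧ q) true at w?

2

3: no successors, so □(p ∧ q) holds vacuously. ✓
5: successors {3}; p ∧ q there: 3:F. ✗
8: no successors, so □(p ∧ q) holds vacuously. ✓
Satisfying worlds: {3, 8}.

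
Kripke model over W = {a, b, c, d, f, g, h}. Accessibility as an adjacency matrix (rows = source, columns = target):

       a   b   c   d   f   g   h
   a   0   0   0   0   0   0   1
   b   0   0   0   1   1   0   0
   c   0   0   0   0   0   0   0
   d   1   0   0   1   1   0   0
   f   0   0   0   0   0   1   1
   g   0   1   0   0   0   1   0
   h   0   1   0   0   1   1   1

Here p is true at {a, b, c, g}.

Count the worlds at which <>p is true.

a: successors {h}; p there: h:F. ✗
b: successors {d, f}; p there: d:F, f:F. ✗
c: no successors, so <>p fails. ✗
d: successors {a, d, f}; p there: a:T, d:F, f:F. ✓
f: successors {g, h}; p there: g:T, h:F. ✓
g: successors {b, g}; p there: b:T, g:T. ✓
h: successors {b, f, g, h}; p there: b:T, f:F, g:T, h:F. ✓
Satisfying worlds: {d, f, g, h}.

4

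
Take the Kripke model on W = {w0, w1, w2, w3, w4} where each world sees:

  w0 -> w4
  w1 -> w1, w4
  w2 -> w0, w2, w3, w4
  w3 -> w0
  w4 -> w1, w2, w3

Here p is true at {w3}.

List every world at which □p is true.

w0: successors {w4}; p there: w4:F. ✗
w1: successors {w1, w4}; p there: w1:F, w4:F. ✗
w2: successors {w0, w2, w3, w4}; p there: w0:F, w2:F, w3:T, w4:F. ✗
w3: successors {w0}; p there: w0:F. ✗
w4: successors {w1, w2, w3}; p there: w1:F, w2:F, w3:T. ✗

∅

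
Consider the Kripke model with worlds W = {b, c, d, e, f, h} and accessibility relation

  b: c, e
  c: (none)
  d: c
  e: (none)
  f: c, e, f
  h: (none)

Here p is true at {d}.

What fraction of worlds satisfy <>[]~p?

b: successors {c, e}; []~p there: c:T, e:T. ✓
c: no successors, so <>[]~p fails. ✗
d: successors {c}; []~p there: c:T. ✓
e: no successors, so <>[]~p fails. ✗
f: successors {c, e, f}; []~p there: c:T, e:T, f:T. ✓
h: no successors, so <>[]~p fails. ✗
That's 3 of 6 worlds, so 3/6 = 1/2.

1/2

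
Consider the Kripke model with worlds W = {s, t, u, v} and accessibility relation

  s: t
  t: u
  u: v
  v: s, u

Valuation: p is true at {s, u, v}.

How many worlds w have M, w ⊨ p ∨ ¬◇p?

s: p is T, ¬◇p is T. ✓
t: p is F, ¬◇p is F. ✗
u: p is T, ¬◇p is F. ✓
v: p is T, ¬◇p is F. ✓
Satisfying worlds: {s, u, v}.

3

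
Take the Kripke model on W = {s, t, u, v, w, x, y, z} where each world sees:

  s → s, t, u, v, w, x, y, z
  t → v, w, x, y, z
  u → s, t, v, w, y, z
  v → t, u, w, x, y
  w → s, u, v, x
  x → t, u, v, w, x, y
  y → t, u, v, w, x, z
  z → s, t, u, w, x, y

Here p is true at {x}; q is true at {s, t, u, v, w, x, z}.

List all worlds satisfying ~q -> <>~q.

s: ~q is F, <>~q is T. ✓
t: ~q is F, <>~q is T. ✓
u: ~q is F, <>~q is T. ✓
v: ~q is F, <>~q is T. ✓
w: ~q is F, <>~q is F. ✓
x: ~q is F, <>~q is T. ✓
y: ~q is T, <>~q is F. ✗
z: ~q is F, <>~q is T. ✓

{s, t, u, v, w, x, z}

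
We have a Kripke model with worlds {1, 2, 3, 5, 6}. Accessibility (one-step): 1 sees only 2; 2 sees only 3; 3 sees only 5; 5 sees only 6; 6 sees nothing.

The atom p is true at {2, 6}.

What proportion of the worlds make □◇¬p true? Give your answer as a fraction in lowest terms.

3/5

1: successors {2}; ◇¬p there: 2:T. ✓
2: successors {3}; ◇¬p there: 3:T. ✓
3: successors {5}; ◇¬p there: 5:F. ✗
5: successors {6}; ◇¬p there: 6:F. ✗
6: no successors, so □◇¬p holds vacuously. ✓
That's 3 of 5 worlds, so 3/5.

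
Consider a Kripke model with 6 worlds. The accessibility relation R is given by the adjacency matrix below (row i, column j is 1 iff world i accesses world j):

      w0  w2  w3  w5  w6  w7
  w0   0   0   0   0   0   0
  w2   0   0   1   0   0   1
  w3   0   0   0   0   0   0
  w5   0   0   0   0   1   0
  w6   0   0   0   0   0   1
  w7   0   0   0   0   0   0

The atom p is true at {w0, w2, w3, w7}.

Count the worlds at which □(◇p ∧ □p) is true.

4

w0: no successors, so □(◇p ∧ □p) holds vacuously. ✓
w2: successors {w3, w7}; ◇p ∧ □p there: w3:F, w7:F. ✗
w3: no successors, so □(◇p ∧ □p) holds vacuously. ✓
w5: successors {w6}; ◇p ∧ □p there: w6:T. ✓
w6: successors {w7}; ◇p ∧ □p there: w7:F. ✗
w7: no successors, so □(◇p ∧ □p) holds vacuously. ✓
Satisfying worlds: {w0, w3, w5, w7}.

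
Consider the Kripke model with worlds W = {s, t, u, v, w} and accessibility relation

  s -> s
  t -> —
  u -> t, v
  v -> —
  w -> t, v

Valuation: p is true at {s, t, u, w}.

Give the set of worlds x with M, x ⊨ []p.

{s, t, v}

s: successors {s}; p there: s:T. ✓
t: no successors, so []p holds vacuously. ✓
u: successors {t, v}; p there: t:T, v:F. ✗
v: no successors, so []p holds vacuously. ✓
w: successors {t, v}; p there: t:T, v:F. ✗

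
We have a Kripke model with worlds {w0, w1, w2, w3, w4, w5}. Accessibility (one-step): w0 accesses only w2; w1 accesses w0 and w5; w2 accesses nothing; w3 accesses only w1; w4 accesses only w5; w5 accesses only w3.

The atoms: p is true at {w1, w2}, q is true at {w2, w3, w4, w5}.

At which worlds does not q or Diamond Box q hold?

w0: not q is T, Diamond Box q is T. ✓
w1: not q is T, Diamond Box q is T. ✓
w2: not q is F, Diamond Box q is F. ✗
w3: not q is F, Diamond Box q is F. ✗
w4: not q is F, Diamond Box q is T. ✓
w5: not q is F, Diamond Box q is F. ✗

{w0, w1, w4}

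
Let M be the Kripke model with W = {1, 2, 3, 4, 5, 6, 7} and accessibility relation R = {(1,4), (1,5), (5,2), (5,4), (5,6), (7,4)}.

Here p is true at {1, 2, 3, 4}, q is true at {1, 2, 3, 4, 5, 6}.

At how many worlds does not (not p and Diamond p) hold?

5

1: not p and Diamond p is F. ✓
2: not p and Diamond p is F. ✓
3: not p and Diamond p is F. ✓
4: not p and Diamond p is F. ✓
5: not p and Diamond p is T. ✗
6: not p and Diamond p is F. ✓
7: not p and Diamond p is T. ✗
Satisfying worlds: {1, 2, 3, 4, 6}.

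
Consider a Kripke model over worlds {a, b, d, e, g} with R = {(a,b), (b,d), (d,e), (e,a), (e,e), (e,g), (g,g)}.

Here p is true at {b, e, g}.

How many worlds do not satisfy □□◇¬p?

4

a: successors {b}; □◇¬p there: b:F. ✗
b: successors {d}; □◇¬p there: d:T. ✓
d: successors {e}; □◇¬p there: e:F. ✗
e: successors {a, e, g}; □◇¬p there: a:T, e:F, g:F. ✗
g: successors {g}; □◇¬p there: g:F. ✗
Satisfying worlds: {b}.
So □□◇¬p fails at the other 4 worlds.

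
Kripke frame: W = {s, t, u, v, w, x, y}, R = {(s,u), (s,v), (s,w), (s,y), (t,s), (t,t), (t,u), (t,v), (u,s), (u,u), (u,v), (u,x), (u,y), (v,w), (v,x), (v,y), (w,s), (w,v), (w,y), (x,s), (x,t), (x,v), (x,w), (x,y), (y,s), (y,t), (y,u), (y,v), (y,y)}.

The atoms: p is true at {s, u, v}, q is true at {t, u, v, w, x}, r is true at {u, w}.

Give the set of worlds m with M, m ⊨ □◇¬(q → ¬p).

{v}

s: successors {u, v, w, y}; ◇¬(q → ¬p) there: u:T, v:F, w:T, y:T. ✗
t: successors {s, t, u, v}; ◇¬(q → ¬p) there: s:T, t:T, u:T, v:F. ✗
u: successors {s, u, v, x, y}; ◇¬(q → ¬p) there: s:T, u:T, v:F, x:T, y:T. ✗
v: successors {w, x, y}; ◇¬(q → ¬p) there: w:T, x:T, y:T. ✓
w: successors {s, v, y}; ◇¬(q → ¬p) there: s:T, v:F, y:T. ✗
x: successors {s, t, v, w, y}; ◇¬(q → ¬p) there: s:T, t:T, v:F, w:T, y:T. ✗
y: successors {s, t, u, v, y}; ◇¬(q → ¬p) there: s:T, t:T, u:T, v:F, y:T. ✗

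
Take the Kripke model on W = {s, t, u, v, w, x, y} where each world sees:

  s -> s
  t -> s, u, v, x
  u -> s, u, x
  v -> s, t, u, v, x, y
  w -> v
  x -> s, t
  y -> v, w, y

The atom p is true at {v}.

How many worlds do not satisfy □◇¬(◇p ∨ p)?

2

s: successors {s}; ◇¬(◇p ∨ p) there: s:T. ✓
t: successors {s, u, v, x}; ◇¬(◇p ∨ p) there: s:T, u:T, v:T, x:T. ✓
u: successors {s, u, x}; ◇¬(◇p ∨ p) there: s:T, u:T, x:T. ✓
v: successors {s, t, u, v, x, y}; ◇¬(◇p ∨ p) there: s:T, t:T, u:T, v:T, x:T, y:F. ✗
w: successors {v}; ◇¬(◇p ∨ p) there: v:T. ✓
x: successors {s, t}; ◇¬(◇p ∨ p) there: s:T, t:T. ✓
y: successors {v, w, y}; ◇¬(◇p ∨ p) there: v:T, w:F, y:F. ✗
Satisfying worlds: {s, t, u, w, x}.
So □◇¬(◇p ∨ p) fails at the other 2 worlds.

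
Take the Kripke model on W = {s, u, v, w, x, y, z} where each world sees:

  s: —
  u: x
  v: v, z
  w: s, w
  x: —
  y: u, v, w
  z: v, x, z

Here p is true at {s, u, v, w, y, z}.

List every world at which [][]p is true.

s: no successors, so [][]p holds vacuously. ✓
u: successors {x}; []p there: x:T. ✓
v: successors {v, z}; []p there: v:T, z:F. ✗
w: successors {s, w}; []p there: s:T, w:T. ✓
x: no successors, so [][]p holds vacuously. ✓
y: successors {u, v, w}; []p there: u:F, v:T, w:T. ✗
z: successors {v, x, z}; []p there: v:T, x:T, z:F. ✗

{s, u, w, x}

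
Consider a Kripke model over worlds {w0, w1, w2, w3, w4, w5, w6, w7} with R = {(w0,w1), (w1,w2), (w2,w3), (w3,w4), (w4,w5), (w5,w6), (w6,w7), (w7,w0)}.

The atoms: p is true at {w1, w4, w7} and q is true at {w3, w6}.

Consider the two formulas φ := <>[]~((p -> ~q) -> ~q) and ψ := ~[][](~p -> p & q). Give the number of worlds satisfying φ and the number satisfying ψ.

2 and 5

For <>[]~((p -> ~q) -> ~q):
w0: successors {w1}; []~((p -> ~q) -> ~q) there: w1:F. ✗
w1: successors {w2}; []~((p -> ~q) -> ~q) there: w2:T. ✓
w2: successors {w3}; []~((p -> ~q) -> ~q) there: w3:F. ✗
w3: successors {w4}; []~((p -> ~q) -> ~q) there: w4:F. ✗
w4: successors {w5}; []~((p -> ~q) -> ~q) there: w5:T. ✓
w5: successors {w6}; []~((p -> ~q) -> ~q) there: w6:F. ✗
w6: successors {w7}; []~((p -> ~q) -> ~q) there: w7:F. ✗
w7: successors {w0}; []~((p -> ~q) -> ~q) there: w0:F. ✗
— 2 worlds.
For ~[][](~p -> p & q):
w0: [][](~p -> p & q) is F. ✓
w1: [][](~p -> p & q) is F. ✓
w2: [][](~p -> p & q) is T. ✗
w3: [][](~p -> p & q) is F. ✓
w4: [][](~p -> p & q) is F. ✓
w5: [][](~p -> p & q) is T. ✗
w6: [][](~p -> p & q) is F. ✓
w7: [][](~p -> p & q) is T. ✗
— 5 worlds.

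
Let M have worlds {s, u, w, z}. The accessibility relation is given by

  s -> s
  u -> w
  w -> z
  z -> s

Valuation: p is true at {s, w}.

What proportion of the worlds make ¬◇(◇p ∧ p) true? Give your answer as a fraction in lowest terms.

s: ◇(◇p ∧ p) is T. ✗
u: ◇(◇p ∧ p) is F. ✓
w: ◇(◇p ∧ p) is F. ✓
z: ◇(◇p ∧ p) is T. ✗
That's 2 of 4 worlds, so 2/4 = 1/2.

1/2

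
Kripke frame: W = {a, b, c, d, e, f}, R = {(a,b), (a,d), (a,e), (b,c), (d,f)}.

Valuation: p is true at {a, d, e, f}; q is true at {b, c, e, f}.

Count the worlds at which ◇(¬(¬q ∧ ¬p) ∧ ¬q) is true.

1

a: successors {b, d, e}; ¬(¬q ∧ ¬p) ∧ ¬q there: b:F, d:T, e:F. ✓
b: successors {c}; ¬(¬q ∧ ¬p) ∧ ¬q there: c:F. ✗
c: no successors, so ◇(¬(¬q ∧ ¬p) ∧ ¬q) fails. ✗
d: successors {f}; ¬(¬q ∧ ¬p) ∧ ¬q there: f:F. ✗
e: no successors, so ◇(¬(¬q ∧ ¬p) ∧ ¬q) fails. ✗
f: no successors, so ◇(¬(¬q ∧ ¬p) ∧ ¬q) fails. ✗
Satisfying worlds: {a}.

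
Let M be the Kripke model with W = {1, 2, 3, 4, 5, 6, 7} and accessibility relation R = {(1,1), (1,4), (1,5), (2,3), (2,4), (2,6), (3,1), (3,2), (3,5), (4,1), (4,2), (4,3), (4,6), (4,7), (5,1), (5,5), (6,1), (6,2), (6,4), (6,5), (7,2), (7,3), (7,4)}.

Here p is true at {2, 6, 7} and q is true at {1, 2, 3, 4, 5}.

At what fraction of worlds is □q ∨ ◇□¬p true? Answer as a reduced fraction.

1: □q is T, ◇□¬p is T. ✓
2: □q is F, ◇□¬p is F. ✗
3: □q is T, ◇□¬p is T. ✓
4: □q is F, ◇□¬p is T. ✓
5: □q is T, ◇□¬p is T. ✓
6: □q is T, ◇□¬p is T. ✓
7: □q is T, ◇□¬p is F. ✓
That's 6 of 7 worlds, so 6/7.

6/7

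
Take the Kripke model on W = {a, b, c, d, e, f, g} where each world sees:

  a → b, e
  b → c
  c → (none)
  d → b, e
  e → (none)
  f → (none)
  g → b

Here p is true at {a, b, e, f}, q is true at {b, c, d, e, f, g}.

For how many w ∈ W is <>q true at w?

4

a: successors {b, e}; q there: b:T, e:T. ✓
b: successors {c}; q there: c:T. ✓
c: no successors, so <>q fails. ✗
d: successors {b, e}; q there: b:T, e:T. ✓
e: no successors, so <>q fails. ✗
f: no successors, so <>q fails. ✗
g: successors {b}; q there: b:T. ✓
Satisfying worlds: {a, b, d, g}.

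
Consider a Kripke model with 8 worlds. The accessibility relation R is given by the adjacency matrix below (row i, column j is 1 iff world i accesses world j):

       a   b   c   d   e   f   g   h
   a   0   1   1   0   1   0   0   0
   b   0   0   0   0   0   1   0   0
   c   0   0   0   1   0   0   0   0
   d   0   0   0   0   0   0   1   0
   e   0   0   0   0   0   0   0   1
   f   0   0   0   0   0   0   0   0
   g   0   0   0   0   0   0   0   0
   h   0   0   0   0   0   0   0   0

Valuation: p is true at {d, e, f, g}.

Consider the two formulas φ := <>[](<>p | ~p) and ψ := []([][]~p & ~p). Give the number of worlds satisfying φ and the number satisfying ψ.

4 and 4

For <>[](<>p | ~p):
a: successors {b, c, e}; [](<>p | ~p) there: b:F, c:T, e:T. ✓
b: successors {f}; [](<>p | ~p) there: f:T. ✓
c: successors {d}; [](<>p | ~p) there: d:F. ✗
d: successors {g}; [](<>p | ~p) there: g:T. ✓
e: successors {h}; [](<>p | ~p) there: h:T. ✓
f: no successors, so <>[](<>p | ~p) fails. ✗
g: no successors, so <>[](<>p | ~p) fails. ✗
h: no successors, so <>[](<>p | ~p) fails. ✗
— 4 worlds.
For []([][]~p & ~p):
a: successors {b, c, e}; [][]~p & ~p there: b:T, c:F, e:F. ✗
b: successors {f}; [][]~p & ~p there: f:F. ✗
c: successors {d}; [][]~p & ~p there: d:F. ✗
d: successors {g}; [][]~p & ~p there: g:F. ✗
e: successors {h}; [][]~p & ~p there: h:T. ✓
f: no successors, so []([][]~p & ~p) holds vacuously. ✓
g: no successors, so []([][]~p & ~p) holds vacuously. ✓
h: no successors, so []([][]~p & ~p) holds vacuously. ✓
— 4 worlds.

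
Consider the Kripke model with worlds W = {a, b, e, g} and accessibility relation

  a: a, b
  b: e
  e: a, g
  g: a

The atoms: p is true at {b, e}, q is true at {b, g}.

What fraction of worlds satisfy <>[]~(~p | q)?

a: successors {a, b}; []~(~p | q) there: a:F, b:T. ✓
b: successors {e}; []~(~p | q) there: e:F. ✗
e: successors {a, g}; []~(~p | q) there: a:F, g:F. ✗
g: successors {a}; []~(~p | q) there: a:F. ✗
That's 1 of 4 worlds, so 1/4.

1/4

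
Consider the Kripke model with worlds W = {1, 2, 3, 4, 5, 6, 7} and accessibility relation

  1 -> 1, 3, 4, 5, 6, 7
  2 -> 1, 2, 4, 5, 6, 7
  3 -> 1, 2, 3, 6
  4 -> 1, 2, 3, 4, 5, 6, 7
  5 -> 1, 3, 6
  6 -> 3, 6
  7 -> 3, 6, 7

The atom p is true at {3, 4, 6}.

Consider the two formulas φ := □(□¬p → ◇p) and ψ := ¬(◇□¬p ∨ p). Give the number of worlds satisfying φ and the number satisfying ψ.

7 and 4

For □(□¬p → ◇p):
1: successors {1, 3, 4, 5, 6, 7}; □¬p → ◇p there: 1:T, 3:T, 4:T, 5:T, 6:T, 7:T. ✓
2: successors {1, 2, 4, 5, 6, 7}; □¬p → ◇p there: 1:T, 2:T, 4:T, 5:T, 6:T, 7:T. ✓
3: successors {1, 2, 3, 6}; □¬p → ◇p there: 1:T, 2:T, 3:T, 6:T. ✓
4: successors {1, 2, 3, 4, 5, 6, 7}; □¬p → ◇p there: 1:T, 2:T, 3:T, 4:T, 5:T, 6:T, 7:T. ✓
5: successors {1, 3, 6}; □¬p → ◇p there: 1:T, 3:T, 6:T. ✓
6: successors {3, 6}; □¬p → ◇p there: 3:T, 6:T. ✓
7: successors {3, 6, 7}; □¬p → ◇p there: 3:T, 6:T, 7:T. ✓
— 7 worlds.
For ¬(◇□¬p ∨ p):
1: ◇□¬p ∨ p is F. ✓
2: ◇□¬p ∨ p is F. ✓
3: ◇□¬p ∨ p is T. ✗
4: ◇□¬p ∨ p is T. ✗
5: ◇□¬p ∨ p is F. ✓
6: ◇□¬p ∨ p is T. ✗
7: ◇□¬p ∨ p is F. ✓
— 4 worlds.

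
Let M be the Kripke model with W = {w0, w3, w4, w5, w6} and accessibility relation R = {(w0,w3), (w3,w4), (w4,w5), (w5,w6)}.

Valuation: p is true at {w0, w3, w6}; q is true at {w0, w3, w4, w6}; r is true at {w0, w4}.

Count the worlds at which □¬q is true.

w0: successors {w3}; ¬q there: w3:F. ✗
w3: successors {w4}; ¬q there: w4:F. ✗
w4: successors {w5}; ¬q there: w5:T. ✓
w5: successors {w6}; ¬q there: w6:F. ✗
w6: no successors, so □¬q holds vacuously. ✓
Satisfying worlds: {w4, w6}.

2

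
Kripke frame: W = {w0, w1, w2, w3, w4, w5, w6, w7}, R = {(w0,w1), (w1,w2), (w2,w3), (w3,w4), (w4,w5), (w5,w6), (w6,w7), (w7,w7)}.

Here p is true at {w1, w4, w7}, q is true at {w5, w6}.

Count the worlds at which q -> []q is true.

w0: q is F, []q is F. ✓
w1: q is F, []q is F. ✓
w2: q is F, []q is F. ✓
w3: q is F, []q is F. ✓
w4: q is F, []q is T. ✓
w5: q is T, []q is T. ✓
w6: q is T, []q is F. ✗
w7: q is F, []q is F. ✓
Satisfying worlds: {w0, w1, w2, w3, w4, w5, w7}.

7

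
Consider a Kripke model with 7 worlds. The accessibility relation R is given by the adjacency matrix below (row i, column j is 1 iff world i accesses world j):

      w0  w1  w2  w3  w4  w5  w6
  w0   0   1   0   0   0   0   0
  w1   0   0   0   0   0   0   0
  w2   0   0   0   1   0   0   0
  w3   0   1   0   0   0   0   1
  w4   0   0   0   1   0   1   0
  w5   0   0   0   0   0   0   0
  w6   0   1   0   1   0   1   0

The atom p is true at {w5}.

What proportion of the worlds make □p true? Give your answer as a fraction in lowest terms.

2/7

w0: successors {w1}; p there: w1:F. ✗
w1: no successors, so □p holds vacuously. ✓
w2: successors {w3}; p there: w3:F. ✗
w3: successors {w1, w6}; p there: w1:F, w6:F. ✗
w4: successors {w3, w5}; p there: w3:F, w5:T. ✗
w5: no successors, so □p holds vacuously. ✓
w6: successors {w1, w3, w5}; p there: w1:F, w3:F, w5:T. ✗
That's 2 of 7 worlds, so 2/7.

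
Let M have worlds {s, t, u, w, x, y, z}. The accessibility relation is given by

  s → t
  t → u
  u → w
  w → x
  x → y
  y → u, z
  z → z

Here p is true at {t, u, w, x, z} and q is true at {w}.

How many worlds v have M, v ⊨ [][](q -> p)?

s: successors {t}; [](q -> p) there: t:T. ✓
t: successors {u}; [](q -> p) there: u:T. ✓
u: successors {w}; [](q -> p) there: w:T. ✓
w: successors {x}; [](q -> p) there: x:T. ✓
x: successors {y}; [](q -> p) there: y:T. ✓
y: successors {u, z}; [](q -> p) there: u:T, z:T. ✓
z: successors {z}; [](q -> p) there: z:T. ✓
Satisfying worlds: {s, t, u, w, x, y, z}.

7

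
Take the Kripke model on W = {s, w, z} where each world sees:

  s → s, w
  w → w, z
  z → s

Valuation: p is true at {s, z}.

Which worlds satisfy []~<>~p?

∅

s: successors {s, w}; ~<>~p there: s:F, w:F. ✗
w: successors {w, z}; ~<>~p there: w:F, z:T. ✗
z: successors {s}; ~<>~p there: s:F. ✗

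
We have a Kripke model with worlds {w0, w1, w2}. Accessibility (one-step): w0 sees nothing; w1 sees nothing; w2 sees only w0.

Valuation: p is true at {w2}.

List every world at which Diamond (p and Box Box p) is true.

∅

w0: no successors, so Diamond (p and Box Box p) fails. ✗
w1: no successors, so Diamond (p and Box Box p) fails. ✗
w2: successors {w0}; p and Box Box p there: w0:F. ✗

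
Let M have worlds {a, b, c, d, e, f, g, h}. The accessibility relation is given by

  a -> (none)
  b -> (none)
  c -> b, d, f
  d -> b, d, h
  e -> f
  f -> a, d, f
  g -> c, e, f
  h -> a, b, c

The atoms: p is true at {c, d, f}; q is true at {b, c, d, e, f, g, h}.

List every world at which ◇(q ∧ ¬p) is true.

{c, d, g, h}

a: no successors, so ◇(q ∧ ¬p) fails. ✗
b: no successors, so ◇(q ∧ ¬p) fails. ✗
c: successors {b, d, f}; q ∧ ¬p there: b:T, d:F, f:F. ✓
d: successors {b, d, h}; q ∧ ¬p there: b:T, d:F, h:T. ✓
e: successors {f}; q ∧ ¬p there: f:F. ✗
f: successors {a, d, f}; q ∧ ¬p there: a:F, d:F, f:F. ✗
g: successors {c, e, f}; q ∧ ¬p there: c:F, e:T, f:F. ✓
h: successors {a, b, c}; q ∧ ¬p there: a:F, b:T, c:F. ✓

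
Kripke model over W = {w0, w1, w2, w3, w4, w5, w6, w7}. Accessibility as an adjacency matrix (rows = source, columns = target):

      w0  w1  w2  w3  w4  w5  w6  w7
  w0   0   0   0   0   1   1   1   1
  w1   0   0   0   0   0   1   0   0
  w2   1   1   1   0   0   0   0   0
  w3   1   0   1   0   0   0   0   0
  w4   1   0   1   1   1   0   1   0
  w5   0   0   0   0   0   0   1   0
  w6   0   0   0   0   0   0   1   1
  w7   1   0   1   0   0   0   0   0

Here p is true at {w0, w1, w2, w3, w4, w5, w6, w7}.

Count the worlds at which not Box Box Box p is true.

w0: Box Box Box p is T. ✗
w1: Box Box Box p is T. ✗
w2: Box Box Box p is T. ✗
w3: Box Box Box p is T. ✗
w4: Box Box Box p is T. ✗
w5: Box Box Box p is T. ✗
w6: Box Box Box p is T. ✗
w7: Box Box Box p is T. ✗
Satisfying worlds: ∅.

0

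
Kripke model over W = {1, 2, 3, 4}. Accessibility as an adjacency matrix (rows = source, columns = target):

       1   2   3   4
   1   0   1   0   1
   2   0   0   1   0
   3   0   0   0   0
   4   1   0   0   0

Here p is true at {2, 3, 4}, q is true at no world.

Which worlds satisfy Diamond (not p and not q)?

1: successors {2, 4}; not p and not q there: 2:F, 4:F. ✗
2: successors {3}; not p and not q there: 3:F. ✗
3: no successors, so Diamond (not p and not q) fails. ✗
4: successors {1}; not p and not q there: 1:T. ✓

{4}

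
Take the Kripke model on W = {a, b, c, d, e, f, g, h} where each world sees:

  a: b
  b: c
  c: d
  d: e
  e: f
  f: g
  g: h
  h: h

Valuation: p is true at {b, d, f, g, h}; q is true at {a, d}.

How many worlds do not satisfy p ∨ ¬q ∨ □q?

a: p ∨ ¬q is F, □q is F. ✗
b: p ∨ ¬q is T, □q is F. ✓
c: p ∨ ¬q is T, □q is T. ✓
d: p ∨ ¬q is T, □q is F. ✓
e: p ∨ ¬q is T, □q is F. ✓
f: p ∨ ¬q is T, □q is F. ✓
g: p ∨ ¬q is T, □q is F. ✓
h: p ∨ ¬q is T, □q is F. ✓
Satisfying worlds: {b, c, d, e, f, g, h}.
So p ∨ ¬q ∨ □q fails at the other 1 world.

1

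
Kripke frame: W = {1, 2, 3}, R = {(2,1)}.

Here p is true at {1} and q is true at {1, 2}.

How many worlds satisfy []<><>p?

1: no successors, so []<><>p holds vacuously. ✓
2: successors {1}; <><>p there: 1:F. ✗
3: no successors, so []<><>p holds vacuously. ✓
Satisfying worlds: {1, 3}.

2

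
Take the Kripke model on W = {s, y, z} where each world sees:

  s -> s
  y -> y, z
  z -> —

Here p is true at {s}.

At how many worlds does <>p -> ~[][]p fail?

s: <>p is T, ~[][]p is F. ✗
y: <>p is F, ~[][]p is T. ✓
z: <>p is F, ~[][]p is F. ✓
Satisfying worlds: {y, z}.
So <>p -> ~[][]p fails at the other 1 world.

1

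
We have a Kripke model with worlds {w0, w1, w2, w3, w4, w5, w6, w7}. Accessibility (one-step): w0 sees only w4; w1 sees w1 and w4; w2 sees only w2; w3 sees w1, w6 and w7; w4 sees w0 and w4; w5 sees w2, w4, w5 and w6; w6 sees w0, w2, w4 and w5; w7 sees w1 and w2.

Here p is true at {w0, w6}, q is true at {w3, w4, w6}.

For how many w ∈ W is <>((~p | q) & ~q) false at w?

2

w0: successors {w4}; (~p | q) & ~q there: w4:F. ✗
w1: successors {w1, w4}; (~p | q) & ~q there: w1:T, w4:F. ✓
w2: successors {w2}; (~p | q) & ~q there: w2:T. ✓
w3: successors {w1, w6, w7}; (~p | q) & ~q there: w1:T, w6:F, w7:T. ✓
w4: successors {w0, w4}; (~p | q) & ~q there: w0:F, w4:F. ✗
w5: successors {w2, w4, w5, w6}; (~p | q) & ~q there: w2:T, w4:F, w5:T, w6:F. ✓
w6: successors {w0, w2, w4, w5}; (~p | q) & ~q there: w0:F, w2:T, w4:F, w5:T. ✓
w7: successors {w1, w2}; (~p | q) & ~q there: w1:T, w2:T. ✓
Satisfying worlds: {w1, w2, w3, w5, w6, w7}.
So <>((~p | q) & ~q) fails at the other 2 worlds.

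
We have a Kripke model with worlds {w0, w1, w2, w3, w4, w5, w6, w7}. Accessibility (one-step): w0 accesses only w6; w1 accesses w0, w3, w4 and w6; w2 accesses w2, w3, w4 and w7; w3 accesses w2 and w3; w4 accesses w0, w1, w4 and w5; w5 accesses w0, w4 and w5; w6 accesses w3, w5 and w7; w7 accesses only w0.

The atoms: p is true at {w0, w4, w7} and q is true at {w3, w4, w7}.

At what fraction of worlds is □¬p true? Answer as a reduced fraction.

1/4

w0: successors {w6}; ¬p there: w6:T. ✓
w1: successors {w0, w3, w4, w6}; ¬p there: w0:F, w3:T, w4:F, w6:T. ✗
w2: successors {w2, w3, w4, w7}; ¬p there: w2:T, w3:T, w4:F, w7:F. ✗
w3: successors {w2, w3}; ¬p there: w2:T, w3:T. ✓
w4: successors {w0, w1, w4, w5}; ¬p there: w0:F, w1:T, w4:F, w5:T. ✗
w5: successors {w0, w4, w5}; ¬p there: w0:F, w4:F, w5:T. ✗
w6: successors {w3, w5, w7}; ¬p there: w3:T, w5:T, w7:F. ✗
w7: successors {w0}; ¬p there: w0:F. ✗
That's 2 of 8 worlds, so 2/8 = 1/4.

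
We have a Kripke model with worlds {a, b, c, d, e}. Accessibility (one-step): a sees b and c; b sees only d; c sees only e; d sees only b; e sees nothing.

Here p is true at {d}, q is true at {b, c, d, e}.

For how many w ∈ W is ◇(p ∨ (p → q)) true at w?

a: successors {b, c}; p ∨ (p → q) there: b:T, c:T. ✓
b: successors {d}; p ∨ (p → q) there: d:T. ✓
c: successors {e}; p ∨ (p → q) there: e:T. ✓
d: successors {b}; p ∨ (p → q) there: b:T. ✓
e: no successors, so ◇(p ∨ (p → q)) fails. ✗
Satisfying worlds: {a, b, c, d}.

4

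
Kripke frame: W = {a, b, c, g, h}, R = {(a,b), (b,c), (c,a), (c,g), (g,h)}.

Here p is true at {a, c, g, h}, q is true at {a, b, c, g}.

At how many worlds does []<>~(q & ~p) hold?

a: successors {b}; <>~(q & ~p) there: b:T. ✓
b: successors {c}; <>~(q & ~p) there: c:T. ✓
c: successors {a, g}; <>~(q & ~p) there: a:F, g:T. ✗
g: successors {h}; <>~(q & ~p) there: h:F. ✗
h: no successors, so []<>~(q & ~p) holds vacuously. ✓
Satisfying worlds: {a, b, h}.

3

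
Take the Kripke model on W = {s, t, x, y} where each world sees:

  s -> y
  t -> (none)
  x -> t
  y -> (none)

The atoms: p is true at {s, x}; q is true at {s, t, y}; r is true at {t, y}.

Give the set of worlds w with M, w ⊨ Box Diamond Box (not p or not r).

s: successors {y}; Diamond Box (not p or not r) there: y:F. ✗
t: no successors, so Box Diamond Box (not p or not r) holds vacuously. ✓
x: successors {t}; Diamond Box (not p or not r) there: t:F. ✗
y: no successors, so Box Diamond Box (not p or not r) holds vacuously. ✓

{t, y}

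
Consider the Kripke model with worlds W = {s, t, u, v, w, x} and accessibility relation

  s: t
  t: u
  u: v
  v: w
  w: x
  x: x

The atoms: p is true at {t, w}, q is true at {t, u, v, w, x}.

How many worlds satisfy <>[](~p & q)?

5

s: successors {t}; [](~p & q) there: t:T. ✓
t: successors {u}; [](~p & q) there: u:T. ✓
u: successors {v}; [](~p & q) there: v:F. ✗
v: successors {w}; [](~p & q) there: w:T. ✓
w: successors {x}; [](~p & q) there: x:T. ✓
x: successors {x}; [](~p & q) there: x:T. ✓
Satisfying worlds: {s, t, v, w, x}.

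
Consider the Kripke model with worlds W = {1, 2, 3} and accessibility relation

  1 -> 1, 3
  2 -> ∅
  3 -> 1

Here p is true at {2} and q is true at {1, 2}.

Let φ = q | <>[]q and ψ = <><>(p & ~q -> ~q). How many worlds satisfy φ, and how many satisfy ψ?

For q | <>[]q:
1: q is T, <>[]q is T. ✓
2: q is T, <>[]q is F. ✓
3: q is F, <>[]q is F. ✗
— 2 worlds.
For <><>(p & ~q -> ~q):
1: successors {1, 3}; <>(p & ~q -> ~q) there: 1:T, 3:T. ✓
2: no successors, so <><>(p & ~q -> ~q) fails. ✗
3: successors {1}; <>(p & ~q -> ~q) there: 1:T. ✓
— 2 worlds.

2 and 2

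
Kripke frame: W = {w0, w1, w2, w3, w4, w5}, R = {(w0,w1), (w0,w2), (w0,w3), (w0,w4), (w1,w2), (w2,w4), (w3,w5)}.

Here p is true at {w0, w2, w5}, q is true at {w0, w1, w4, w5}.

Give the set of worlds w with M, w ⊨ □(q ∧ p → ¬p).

{w0, w1, w2, w4, w5}

w0: successors {w1, w2, w3, w4}; q ∧ p → ¬p there: w1:T, w2:T, w3:T, w4:T. ✓
w1: successors {w2}; q ∧ p → ¬p there: w2:T. ✓
w2: successors {w4}; q ∧ p → ¬p there: w4:T. ✓
w3: successors {w5}; q ∧ p → ¬p there: w5:F. ✗
w4: no successors, so □(q ∧ p → ¬p) holds vacuously. ✓
w5: no successors, so □(q ∧ p → ¬p) holds vacuously. ✓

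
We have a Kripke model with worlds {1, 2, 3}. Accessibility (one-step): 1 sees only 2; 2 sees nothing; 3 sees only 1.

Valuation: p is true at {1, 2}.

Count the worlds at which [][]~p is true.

2

1: successors {2}; []~p there: 2:T. ✓
2: no successors, so [][]~p holds vacuously. ✓
3: successors {1}; []~p there: 1:F. ✗
Satisfying worlds: {1, 2}.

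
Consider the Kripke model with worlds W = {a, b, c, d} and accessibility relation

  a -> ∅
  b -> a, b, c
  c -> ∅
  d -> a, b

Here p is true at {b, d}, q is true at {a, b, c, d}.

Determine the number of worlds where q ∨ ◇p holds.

a: q is T, ◇p is F. ✓
b: q is T, ◇p is T. ✓
c: q is T, ◇p is F. ✓
d: q is T, ◇p is T. ✓
Satisfying worlds: {a, b, c, d}.

4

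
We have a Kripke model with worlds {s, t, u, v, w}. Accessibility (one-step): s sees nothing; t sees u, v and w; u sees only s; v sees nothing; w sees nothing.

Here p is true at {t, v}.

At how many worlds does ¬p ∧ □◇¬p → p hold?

3

s: ¬p ∧ □◇¬p is T, p is F. ✗
t: ¬p ∧ □◇¬p is F, p is T. ✓
u: ¬p ∧ □◇¬p is F, p is F. ✓
v: ¬p ∧ □◇¬p is F, p is T. ✓
w: ¬p ∧ □◇¬p is T, p is F. ✗
Satisfying worlds: {t, u, v}.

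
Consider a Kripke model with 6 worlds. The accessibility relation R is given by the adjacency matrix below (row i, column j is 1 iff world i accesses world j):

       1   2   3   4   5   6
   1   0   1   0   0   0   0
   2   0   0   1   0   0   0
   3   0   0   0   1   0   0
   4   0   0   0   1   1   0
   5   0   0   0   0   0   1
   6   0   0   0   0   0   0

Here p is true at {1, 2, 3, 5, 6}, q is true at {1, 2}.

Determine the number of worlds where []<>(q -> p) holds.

5

1: successors {2}; <>(q -> p) there: 2:T. ✓
2: successors {3}; <>(q -> p) there: 3:T. ✓
3: successors {4}; <>(q -> p) there: 4:T. ✓
4: successors {4, 5}; <>(q -> p) there: 4:T, 5:T. ✓
5: successors {6}; <>(q -> p) there: 6:F. ✗
6: no successors, so []<>(q -> p) holds vacuously. ✓
Satisfying worlds: {1, 2, 3, 4, 6}.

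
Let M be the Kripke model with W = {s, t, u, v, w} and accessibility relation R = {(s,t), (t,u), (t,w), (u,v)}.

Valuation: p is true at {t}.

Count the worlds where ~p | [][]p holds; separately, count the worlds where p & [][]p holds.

4 and 0

For ~p | [][]p:
s: ~p is T, [][]p is F. ✓
t: ~p is F, [][]p is F. ✗
u: ~p is T, [][]p is T. ✓
v: ~p is T, [][]p is T. ✓
w: ~p is T, [][]p is T. ✓
— 4 worlds.
For p & [][]p:
s: p is F, [][]p is F. ✗
t: p is T, [][]p is F. ✗
u: p is F, [][]p is T. ✗
v: p is F, [][]p is T. ✗
w: p is F, [][]p is T. ✗
— 0 worlds.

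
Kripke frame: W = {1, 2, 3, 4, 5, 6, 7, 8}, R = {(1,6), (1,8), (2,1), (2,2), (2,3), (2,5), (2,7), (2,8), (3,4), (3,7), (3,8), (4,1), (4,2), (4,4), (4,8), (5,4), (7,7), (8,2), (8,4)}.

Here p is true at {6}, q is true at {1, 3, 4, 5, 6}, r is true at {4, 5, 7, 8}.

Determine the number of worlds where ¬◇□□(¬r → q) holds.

4

1: ◇□□(¬r → q) is T. ✗
2: ◇□□(¬r → q) is T. ✗
3: ◇□□(¬r → q) is T. ✗
4: ◇□□(¬r → q) is F. ✓
5: ◇□□(¬r → q) is F. ✓
6: ◇□□(¬r → q) is F. ✓
7: ◇□□(¬r → q) is T. ✗
8: ◇□□(¬r → q) is F. ✓
Satisfying worlds: {4, 5, 6, 8}.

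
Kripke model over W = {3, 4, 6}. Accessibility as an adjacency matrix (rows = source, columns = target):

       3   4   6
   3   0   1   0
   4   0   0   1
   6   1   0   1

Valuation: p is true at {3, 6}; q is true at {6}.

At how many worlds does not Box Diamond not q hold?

1

3: Box Diamond not q is F. ✓
4: Box Diamond not q is T. ✗
6: Box Diamond not q is T. ✗
Satisfying worlds: {3}.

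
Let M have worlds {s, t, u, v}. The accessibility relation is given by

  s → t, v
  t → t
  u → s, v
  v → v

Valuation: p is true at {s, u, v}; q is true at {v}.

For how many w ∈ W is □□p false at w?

3

s: successors {t, v}; □p there: t:F, v:T. ✗
t: successors {t}; □p there: t:F. ✗
u: successors {s, v}; □p there: s:F, v:T. ✗
v: successors {v}; □p there: v:T. ✓
Satisfying worlds: {v}.
So □□p fails at the other 3 worlds.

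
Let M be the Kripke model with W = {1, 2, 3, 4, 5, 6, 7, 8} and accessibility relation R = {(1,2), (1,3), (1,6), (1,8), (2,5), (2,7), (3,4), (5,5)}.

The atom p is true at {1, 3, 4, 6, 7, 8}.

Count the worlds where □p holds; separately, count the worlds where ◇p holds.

For □p:
1: successors {2, 3, 6, 8}; p there: 2:F, 3:T, 6:T, 8:T. ✗
2: successors {5, 7}; p there: 5:F, 7:T. ✗
3: successors {4}; p there: 4:T. ✓
4: no successors, so □p holds vacuously. ✓
5: successors {5}; p there: 5:F. ✗
6: no successors, so □p holds vacuously. ✓
7: no successors, so □p holds vacuously. ✓
8: no successors, so □p holds vacuously. ✓
— 5 worlds.
For ◇p:
1: successors {2, 3, 6, 8}; p there: 2:F, 3:T, 6:T, 8:T. ✓
2: successors {5, 7}; p there: 5:F, 7:T. ✓
3: successors {4}; p there: 4:T. ✓
4: no successors, so ◇p fails. ✗
5: successors {5}; p there: 5:F. ✗
6: no successors, so ◇p fails. ✗
7: no successors, so ◇p fails. ✗
8: no successors, so ◇p fails. ✗
— 3 worlds.

5 and 3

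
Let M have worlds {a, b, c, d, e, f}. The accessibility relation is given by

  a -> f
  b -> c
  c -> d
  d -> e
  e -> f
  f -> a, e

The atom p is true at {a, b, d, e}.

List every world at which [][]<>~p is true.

{a, c, e}

a: successors {f}; []<>~p there: f:T. ✓
b: successors {c}; []<>~p there: c:F. ✗
c: successors {d}; []<>~p there: d:T. ✓
d: successors {e}; []<>~p there: e:F. ✗
e: successors {f}; []<>~p there: f:T. ✓
f: successors {a, e}; []<>~p there: a:F, e:F. ✗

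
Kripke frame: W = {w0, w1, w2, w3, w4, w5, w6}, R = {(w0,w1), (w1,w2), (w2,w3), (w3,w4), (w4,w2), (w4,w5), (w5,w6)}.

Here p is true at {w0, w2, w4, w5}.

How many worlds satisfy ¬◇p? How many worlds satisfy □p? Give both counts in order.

4 and 4

For ¬◇p:
w0: ◇p is F. ✓
w1: ◇p is T. ✗
w2: ◇p is F. ✓
w3: ◇p is T. ✗
w4: ◇p is T. ✗
w5: ◇p is F. ✓
w6: ◇p is F. ✓
— 4 worlds.
For □p:
w0: successors {w1}; p there: w1:F. ✗
w1: successors {w2}; p there: w2:T. ✓
w2: successors {w3}; p there: w3:F. ✗
w3: successors {w4}; p there: w4:T. ✓
w4: successors {w2, w5}; p there: w2:T, w5:T. ✓
w5: successors {w6}; p there: w6:F. ✗
w6: no successors, so □p holds vacuously. ✓
— 4 worlds.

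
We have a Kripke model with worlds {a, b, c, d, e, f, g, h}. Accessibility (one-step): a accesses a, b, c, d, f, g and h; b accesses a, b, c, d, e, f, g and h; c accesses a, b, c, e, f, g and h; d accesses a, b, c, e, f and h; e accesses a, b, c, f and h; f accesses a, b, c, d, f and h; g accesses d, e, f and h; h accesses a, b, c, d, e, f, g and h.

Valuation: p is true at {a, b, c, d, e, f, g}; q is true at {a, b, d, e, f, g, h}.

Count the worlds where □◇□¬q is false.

8

a: successors {a, b, c, d, f, g, h}; ◇□¬q there: a:F, b:F, c:F, d:F, f:F, g:F, h:F. ✗
b: successors {a, b, c, d, e, f, g, h}; ◇□¬q there: a:F, b:F, c:F, d:F, e:F, f:F, g:F, h:F. ✗
c: successors {a, b, c, e, f, g, h}; ◇□¬q there: a:F, b:F, c:F, e:F, f:F, g:F, h:F. ✗
d: successors {a, b, c, e, f, h}; ◇□¬q there: a:F, b:F, c:F, e:F, f:F, h:F. ✗
e: successors {a, b, c, f, h}; ◇□¬q there: a:F, b:F, c:F, f:F, h:F. ✗
f: successors {a, b, c, d, f, h}; ◇□¬q there: a:F, b:F, c:F, d:F, f:F, h:F. ✗
g: successors {d, e, f, h}; ◇□¬q there: d:F, e:F, f:F, h:F. ✗
h: successors {a, b, c, d, e, f, g, h}; ◇□¬q there: a:F, b:F, c:F, d:F, e:F, f:F, g:F, h:F. ✗
Satisfying worlds: ∅.
So □◇□¬q fails at the other 8 worlds.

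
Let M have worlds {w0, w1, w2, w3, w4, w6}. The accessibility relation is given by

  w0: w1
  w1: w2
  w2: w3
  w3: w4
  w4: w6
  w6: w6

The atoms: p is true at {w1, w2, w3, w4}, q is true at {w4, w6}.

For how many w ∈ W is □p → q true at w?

2

w0: □p is T, q is F. ✗
w1: □p is T, q is F. ✗
w2: □p is T, q is F. ✗
w3: □p is T, q is F. ✗
w4: □p is F, q is T. ✓
w6: □p is F, q is T. ✓
Satisfying worlds: {w4, w6}.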